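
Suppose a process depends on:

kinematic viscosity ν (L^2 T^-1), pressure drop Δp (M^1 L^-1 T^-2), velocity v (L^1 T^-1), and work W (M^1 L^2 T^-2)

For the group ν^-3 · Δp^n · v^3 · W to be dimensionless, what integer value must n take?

Balance the M exponent: (1)·n from Δp, plus −3·(0) + 3·(0) + (1) = 1 from the rest, must sum to zero.
n + 1 = 0, so n = -1.

-1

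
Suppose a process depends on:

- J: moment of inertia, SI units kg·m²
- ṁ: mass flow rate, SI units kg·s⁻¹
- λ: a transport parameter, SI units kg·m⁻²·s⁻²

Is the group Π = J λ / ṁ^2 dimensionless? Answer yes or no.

Sum the exponent of each base dimension across the product:
  M: [J]_M − 2·[ṁ]_M + [λ]_M = (1) − 2·(1) + (1) = 0
  L: [J]_L − 2·[ṁ]_L + [λ]_L = (2) − 2·(0) + (-2) = 0
  T: [J]_T − 2·[ṁ]_T + [λ]_T = (0) − 2·(-1) + (-2) = 0
All base exponents vanish — dimensionless.

yes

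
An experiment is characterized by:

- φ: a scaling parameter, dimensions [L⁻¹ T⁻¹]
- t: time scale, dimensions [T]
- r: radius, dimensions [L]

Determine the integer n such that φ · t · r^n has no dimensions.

Balance the L exponent: (1)·n from r, plus (-1) + (0) = -1 from the rest, must sum to zero.
n − 1 = 0, so n = 1.

1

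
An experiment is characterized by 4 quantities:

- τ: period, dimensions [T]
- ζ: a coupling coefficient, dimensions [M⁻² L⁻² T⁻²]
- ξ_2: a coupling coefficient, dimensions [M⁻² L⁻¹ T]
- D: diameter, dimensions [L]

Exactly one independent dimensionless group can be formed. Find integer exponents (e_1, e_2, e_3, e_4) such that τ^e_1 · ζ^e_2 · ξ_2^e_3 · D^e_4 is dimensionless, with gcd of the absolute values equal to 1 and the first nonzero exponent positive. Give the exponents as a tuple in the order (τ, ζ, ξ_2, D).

(3, 1, -1, 1)

M: e_1·(0) + e_2·(-2) + e_3·(-2) + e_4·(0) = 0
L: e_1·(0) + e_2·(-2) + e_3·(-1) + e_4·(1) = 0
T: e_1·(1) + e_2·(-2) + e_3·(1) + e_4·(0) = 0
Solving this homogeneous linear system for the smallest-integer solution (first nonzero entry positive) gives (3, 1, -1, 1).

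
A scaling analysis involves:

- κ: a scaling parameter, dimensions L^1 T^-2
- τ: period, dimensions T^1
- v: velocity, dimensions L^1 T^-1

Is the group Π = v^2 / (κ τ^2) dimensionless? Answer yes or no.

Sum the exponent of each base dimension across the product:
  L: −[κ]_L − 2·[τ]_L + 2·[v]_L = −(1) − 2·(0) + 2·(1) = 1
  T: −[κ]_T − 2·[τ]_T + 2·[v]_T = −(-2) − 2·(1) + 2·(-1) = -2
Net dimensions [L T⁻²] ≠ [1] — not dimensionless.

no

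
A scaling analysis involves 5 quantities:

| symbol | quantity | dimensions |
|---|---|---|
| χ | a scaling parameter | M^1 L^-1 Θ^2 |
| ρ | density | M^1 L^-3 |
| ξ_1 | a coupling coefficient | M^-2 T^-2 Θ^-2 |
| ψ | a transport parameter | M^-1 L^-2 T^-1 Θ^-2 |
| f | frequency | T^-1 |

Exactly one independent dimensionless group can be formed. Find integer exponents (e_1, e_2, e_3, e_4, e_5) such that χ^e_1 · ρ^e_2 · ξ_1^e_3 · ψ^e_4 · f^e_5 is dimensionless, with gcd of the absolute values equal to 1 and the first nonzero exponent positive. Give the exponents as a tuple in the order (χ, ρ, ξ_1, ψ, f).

(1, -3, -3, 4, 2)

M: e_1·(1) + e_2·(1) + e_3·(-2) + e_4·(-1) + e_5·(0) = 0
L: e_1·(-1) + e_2·(-3) + e_3·(0) + e_4·(-2) + e_5·(0) = 0
T: e_1·(0) + e_2·(0) + e_3·(-2) + e_4·(-1) + e_5·(-1) = 0
Θ: e_1·(2) + e_2·(0) + e_3·(-2) + e_4·(-2) + e_5·(0) = 0
Solving this homogeneous linear system for the smallest-integer solution (first nonzero entry positive) gives (1, -3, -3, 4, 2).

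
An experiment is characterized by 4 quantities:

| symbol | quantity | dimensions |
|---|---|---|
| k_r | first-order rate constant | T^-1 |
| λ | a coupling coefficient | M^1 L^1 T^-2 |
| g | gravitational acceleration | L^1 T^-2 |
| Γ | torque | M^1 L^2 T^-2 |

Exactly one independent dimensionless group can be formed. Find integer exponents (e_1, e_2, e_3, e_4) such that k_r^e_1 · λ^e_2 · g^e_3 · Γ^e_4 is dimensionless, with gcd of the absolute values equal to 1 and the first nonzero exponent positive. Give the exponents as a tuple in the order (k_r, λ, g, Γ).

(2, -1, -1, 1)

M: e_1·(0) + e_2·(1) + e_3·(0) + e_4·(1) = 0
L: e_1·(0) + e_2·(1) + e_3·(1) + e_4·(2) = 0
T: e_1·(-1) + e_2·(-2) + e_3·(-2) + e_4·(-2) = 0
Solving this homogeneous linear system for the smallest-integer solution (first nonzero entry positive) gives (2, -1, -1, 1).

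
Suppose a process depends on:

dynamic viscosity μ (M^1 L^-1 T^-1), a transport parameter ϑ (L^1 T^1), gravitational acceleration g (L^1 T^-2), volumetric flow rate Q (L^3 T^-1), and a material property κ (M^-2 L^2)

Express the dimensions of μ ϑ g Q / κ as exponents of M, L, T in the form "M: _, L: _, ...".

Collect each base-dimension exponent across the product:
  M: (1) + (0) + (0) + (0) − (-2) = 3
  L: (-1) + (1) + (1) + (3) − (2) = 2
  T: (-1) + (1) + (-2) + (-1) − (0) = -3
So the dimensions are [M³ L² T⁻³].

M: 3, L: 2, T: -3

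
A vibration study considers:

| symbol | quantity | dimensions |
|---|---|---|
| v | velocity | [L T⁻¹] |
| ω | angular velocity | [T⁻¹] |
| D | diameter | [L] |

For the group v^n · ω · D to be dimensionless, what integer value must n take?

Balance the L exponent: (1)·n from v, plus (0) + (1) = 1 from the rest, must sum to zero.
n + 1 = 0, so n = -1.

-1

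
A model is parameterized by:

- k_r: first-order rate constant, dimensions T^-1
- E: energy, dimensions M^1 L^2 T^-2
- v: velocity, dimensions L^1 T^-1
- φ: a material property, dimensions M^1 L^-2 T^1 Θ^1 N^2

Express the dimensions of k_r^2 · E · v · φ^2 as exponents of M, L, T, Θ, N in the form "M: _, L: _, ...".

Collect each base-dimension exponent across the product:
  M: 2·(0) + (1) + (0) + 2·(1) = 3
  L: 2·(0) + (2) + (1) + 2·(-2) = -1
  T: 2·(-1) + (-2) + (-1) + 2·(1) = -3
  Θ: 2·(0) + (0) + (0) + 2·(1) = 2
  N: 2·(0) + (0) + (0) + 2·(2) = 4
So the dimensions are [M³ L⁻¹ T⁻³ Θ² N⁴].

M: 3, L: -1, T: -3, Θ: 2, N: 4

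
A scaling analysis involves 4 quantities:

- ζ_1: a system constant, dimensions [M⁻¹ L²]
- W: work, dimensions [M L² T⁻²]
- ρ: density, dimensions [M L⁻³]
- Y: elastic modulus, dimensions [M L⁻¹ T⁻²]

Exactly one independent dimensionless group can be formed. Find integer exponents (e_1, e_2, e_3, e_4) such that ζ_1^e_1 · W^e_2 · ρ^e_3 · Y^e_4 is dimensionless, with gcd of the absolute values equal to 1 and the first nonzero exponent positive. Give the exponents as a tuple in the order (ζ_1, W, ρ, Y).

(3, 1, 3, -1)

M: e_1·(-1) + e_2·(1) + e_3·(1) + e_4·(1) = 0
L: e_1·(2) + e_2·(2) + e_3·(-3) + e_4·(-1) = 0
T: e_1·(0) + e_2·(-2) + e_3·(0) + e_4·(-2) = 0
Solving this homogeneous linear system for the smallest-integer solution (first nonzero entry positive) gives (3, 1, 3, -1).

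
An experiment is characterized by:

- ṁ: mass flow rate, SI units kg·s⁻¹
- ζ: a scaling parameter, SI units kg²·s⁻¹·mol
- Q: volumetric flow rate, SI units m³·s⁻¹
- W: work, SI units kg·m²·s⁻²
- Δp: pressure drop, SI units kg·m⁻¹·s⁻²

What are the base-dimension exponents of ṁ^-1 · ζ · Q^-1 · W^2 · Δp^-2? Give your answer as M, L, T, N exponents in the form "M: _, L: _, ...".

Collect each base-dimension exponent across the product:
  M: −(1) + (2) − (0) + 2·(1) − 2·(1) = 1
  L: −(0) + (0) − (3) + 2·(2) − 2·(-1) = 3
  T: −(-1) + (-1) − (-1) + 2·(-2) − 2·(-2) = 1
  N: −(0) + (1) − (0) + 2·(0) − 2·(0) = 1
So the dimensions are [M L³ T N].

M: 1, L: 3, T: 1, N: 1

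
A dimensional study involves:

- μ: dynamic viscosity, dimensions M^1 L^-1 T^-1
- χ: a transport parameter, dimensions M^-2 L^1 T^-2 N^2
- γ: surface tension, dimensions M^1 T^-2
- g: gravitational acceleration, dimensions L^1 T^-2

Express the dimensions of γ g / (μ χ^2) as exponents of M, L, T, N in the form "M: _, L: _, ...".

M: 4, L: 0, T: 1, N: -4

Collect each base-dimension exponent across the product:
  M: −(1) − 2·(-2) + (1) + (0) = 4
  L: −(-1) − 2·(1) + (0) + (1) = 0
  T: −(-1) − 2·(-2) + (-2) + (-2) = 1
  N: −(0) − 2·(2) + (0) + (0) = -4
So the dimensions are [M⁴ T N⁻⁴].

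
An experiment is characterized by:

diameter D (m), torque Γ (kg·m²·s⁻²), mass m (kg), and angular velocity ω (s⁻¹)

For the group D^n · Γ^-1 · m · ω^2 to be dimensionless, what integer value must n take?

Balance the L exponent: (1)·n from D, plus −(2) + (0) + 2·(0) = -2 from the rest, must sum to zero.
n − 2 = 0, so n = 2.

2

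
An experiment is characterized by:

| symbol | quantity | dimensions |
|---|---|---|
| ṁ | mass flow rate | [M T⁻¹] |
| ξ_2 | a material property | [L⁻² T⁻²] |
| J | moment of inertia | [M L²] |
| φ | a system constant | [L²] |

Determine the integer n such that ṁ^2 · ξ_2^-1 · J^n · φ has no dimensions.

Balance the M exponent: (1)·n from J, plus 2·(1) − (0) + (0) = 2 from the rest, must sum to zero.
n + 2 = 0, so n = -2.

-2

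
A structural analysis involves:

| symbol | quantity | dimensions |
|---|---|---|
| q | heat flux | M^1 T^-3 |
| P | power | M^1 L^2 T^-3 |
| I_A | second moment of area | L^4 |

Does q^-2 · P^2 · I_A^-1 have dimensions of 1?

yes

Sum the exponent of each base dimension across the product:
  M: −2·[q]_M + 2·[P]_M − [I_A]_M = −2·(1) + 2·(1) − (0) = 0
  L: −2·[q]_L + 2·[P]_L − [I_A]_L = −2·(0) + 2·(2) − (4) = 0
  T: −2·[q]_T + 2·[P]_T − [I_A]_T = −2·(-3) + 2·(-3) − (0) = 0
All base exponents vanish — dimensionless.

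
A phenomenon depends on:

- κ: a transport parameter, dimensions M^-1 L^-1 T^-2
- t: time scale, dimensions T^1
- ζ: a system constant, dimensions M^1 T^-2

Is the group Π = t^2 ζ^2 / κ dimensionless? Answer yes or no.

Sum the exponent of each base dimension across the product:
  M: −[κ]_M + 2·[t]_M + 2·[ζ]_M = −(-1) + 2·(0) + 2·(1) = 3
  L: −[κ]_L + 2·[t]_L + 2·[ζ]_L = −(-1) + 2·(0) + 2·(0) = 1
  T: −[κ]_T + 2·[t]_T + 2·[ζ]_T = −(-2) + 2·(1) + 2·(-2) = 0
Net dimensions [M³ L] ≠ [1] — not dimensionless.

no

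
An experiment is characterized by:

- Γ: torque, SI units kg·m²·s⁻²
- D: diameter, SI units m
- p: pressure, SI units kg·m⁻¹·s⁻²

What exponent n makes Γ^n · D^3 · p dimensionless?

-1

Balance the M exponent: (1)·n from Γ, plus 3·(0) + (1) = 1 from the rest, must sum to zero.
n + 1 = 0, so n = -1.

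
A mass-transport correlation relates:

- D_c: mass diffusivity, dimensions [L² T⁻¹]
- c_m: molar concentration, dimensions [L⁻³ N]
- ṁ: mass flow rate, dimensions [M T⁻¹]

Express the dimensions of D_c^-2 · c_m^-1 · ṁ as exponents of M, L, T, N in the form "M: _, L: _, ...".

M: 1, L: -1, T: 1, N: -1

Collect each base-dimension exponent across the product:
  M: −2·(0) − (0) + (1) = 1
  L: −2·(2) − (-3) + (0) = -1
  T: −2·(-1) − (0) + (-1) = 1
  N: −2·(0) − (1) + (0) = -1
So the dimensions are [M L⁻¹ T N⁻¹].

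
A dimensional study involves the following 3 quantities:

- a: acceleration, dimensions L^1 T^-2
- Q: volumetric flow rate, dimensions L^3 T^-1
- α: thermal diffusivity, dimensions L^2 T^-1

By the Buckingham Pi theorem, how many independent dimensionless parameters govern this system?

1

There are 3 variables and 2 base dimensions (L, T).
The dimension matrix has rank 2.
Independent dimensionless groups: 3 − 2 = 1.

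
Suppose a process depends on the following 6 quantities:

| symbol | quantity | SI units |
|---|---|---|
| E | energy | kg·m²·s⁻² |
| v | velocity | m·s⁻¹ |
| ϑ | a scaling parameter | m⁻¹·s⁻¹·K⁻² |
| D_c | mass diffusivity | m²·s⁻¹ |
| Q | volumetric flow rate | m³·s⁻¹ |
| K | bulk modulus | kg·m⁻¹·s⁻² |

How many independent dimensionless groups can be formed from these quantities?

2

There are 6 variables and 4 base dimensions (M, L, T, Θ).
The dimension matrix has rank 4.
Independent dimensionless groups: 6 − 4 = 2.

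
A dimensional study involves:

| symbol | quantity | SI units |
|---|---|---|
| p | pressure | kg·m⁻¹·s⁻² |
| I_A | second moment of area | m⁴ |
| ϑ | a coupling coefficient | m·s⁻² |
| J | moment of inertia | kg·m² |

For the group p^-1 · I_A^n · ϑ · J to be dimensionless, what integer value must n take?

Balance the L exponent: (4)·n from I_A, plus −(-1) + (1) + (2) = 4 from the rest, must sum to zero.
4n + 4 = 0, so n = -1.

-1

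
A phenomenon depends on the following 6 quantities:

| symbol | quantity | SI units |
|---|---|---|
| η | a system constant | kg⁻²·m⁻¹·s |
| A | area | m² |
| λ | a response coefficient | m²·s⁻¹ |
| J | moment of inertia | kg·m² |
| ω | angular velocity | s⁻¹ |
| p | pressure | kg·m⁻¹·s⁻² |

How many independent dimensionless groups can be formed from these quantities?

3

There are 6 variables and 3 base dimensions (M, L, T).
The dimension matrix has rank 3.
Independent dimensionless groups: 6 − 3 = 3.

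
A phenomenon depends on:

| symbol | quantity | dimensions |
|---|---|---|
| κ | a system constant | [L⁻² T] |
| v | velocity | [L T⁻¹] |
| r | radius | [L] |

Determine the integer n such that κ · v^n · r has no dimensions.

Balance the L exponent: (1)·n from v, plus (-2) + (1) = -1 from the rest, must sum to zero.
n − 1 = 0, so n = 1.

1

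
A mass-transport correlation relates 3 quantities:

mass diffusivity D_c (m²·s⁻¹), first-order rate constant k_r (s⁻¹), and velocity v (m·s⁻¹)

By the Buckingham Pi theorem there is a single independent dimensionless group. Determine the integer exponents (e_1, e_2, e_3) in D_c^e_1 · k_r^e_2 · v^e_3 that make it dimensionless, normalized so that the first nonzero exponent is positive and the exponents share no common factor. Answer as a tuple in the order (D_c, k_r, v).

(1, 1, -2)

L: e_1·(2) + e_2·(0) + e_3·(1) = 0
T: e_1·(-1) + e_2·(-1) + e_3·(-1) = 0
Solving this homogeneous linear system for the smallest-integer solution (first nonzero entry positive) gives (1, 1, -2).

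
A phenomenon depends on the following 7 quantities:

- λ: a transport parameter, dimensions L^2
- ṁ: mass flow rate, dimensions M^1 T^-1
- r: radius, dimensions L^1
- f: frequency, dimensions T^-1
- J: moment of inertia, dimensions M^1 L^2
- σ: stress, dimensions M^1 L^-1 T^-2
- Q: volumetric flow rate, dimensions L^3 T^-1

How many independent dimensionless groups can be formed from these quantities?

There are 7 variables and 3 base dimensions (M, L, T).
The dimension matrix has rank 3.
Independent dimensionless groups: 7 − 3 = 4.

4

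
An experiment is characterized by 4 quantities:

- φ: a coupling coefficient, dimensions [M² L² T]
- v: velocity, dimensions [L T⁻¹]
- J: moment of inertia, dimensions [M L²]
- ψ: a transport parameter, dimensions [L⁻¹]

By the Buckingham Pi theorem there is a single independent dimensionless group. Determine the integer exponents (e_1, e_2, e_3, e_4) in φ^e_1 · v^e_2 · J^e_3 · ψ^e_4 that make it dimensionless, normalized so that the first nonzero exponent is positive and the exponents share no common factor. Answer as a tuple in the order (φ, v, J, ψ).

M: e_1·(2) + e_2·(0) + e_3·(1) + e_4·(0) = 0
L: e_1·(2) + e_2·(1) + e_3·(2) + e_4·(-1) = 0
T: e_1·(1) + e_2·(-1) + e_3·(0) + e_4·(0) = 0
Solving this homogeneous linear system for the smallest-integer solution (first nonzero entry positive) gives (1, 1, -2, -1).

(1, 1, -2, -1)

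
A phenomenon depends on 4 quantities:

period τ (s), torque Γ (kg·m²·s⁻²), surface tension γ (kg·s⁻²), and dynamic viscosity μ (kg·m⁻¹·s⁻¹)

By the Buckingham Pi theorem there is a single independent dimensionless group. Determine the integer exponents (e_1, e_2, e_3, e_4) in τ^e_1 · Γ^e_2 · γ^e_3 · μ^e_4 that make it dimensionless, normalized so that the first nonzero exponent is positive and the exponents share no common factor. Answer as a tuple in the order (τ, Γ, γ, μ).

(2, -1, 3, -2)

M: e_1·(0) + e_2·(1) + e_3·(1) + e_4·(1) = 0
L: e_1·(0) + e_2·(2) + e_3·(0) + e_4·(-1) = 0
T: e_1·(1) + e_2·(-2) + e_3·(-2) + e_4·(-1) = 0
Solving this homogeneous linear system for the smallest-integer solution (first nonzero entry positive) gives (2, -1, 3, -2).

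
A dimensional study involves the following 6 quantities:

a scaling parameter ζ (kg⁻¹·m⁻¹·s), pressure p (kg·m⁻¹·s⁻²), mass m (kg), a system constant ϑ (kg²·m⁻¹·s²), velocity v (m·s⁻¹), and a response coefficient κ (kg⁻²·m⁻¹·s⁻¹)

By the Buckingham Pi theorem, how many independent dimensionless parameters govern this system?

There are 6 variables and 3 base dimensions (M, L, T).
The dimension matrix has rank 3.
Independent dimensionless groups: 6 − 3 = 3.

3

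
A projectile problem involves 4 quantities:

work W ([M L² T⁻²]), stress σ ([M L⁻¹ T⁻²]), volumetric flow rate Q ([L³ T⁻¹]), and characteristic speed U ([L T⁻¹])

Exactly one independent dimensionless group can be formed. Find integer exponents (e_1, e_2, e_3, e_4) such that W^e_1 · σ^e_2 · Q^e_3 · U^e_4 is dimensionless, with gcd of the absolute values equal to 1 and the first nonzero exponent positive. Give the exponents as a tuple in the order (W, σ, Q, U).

(2, -2, -3, 3)

M: e_1·(1) + e_2·(1) + e_3·(0) + e_4·(0) = 0
L: e_1·(2) + e_2·(-1) + e_3·(3) + e_4·(1) = 0
T: e_1·(-2) + e_2·(-2) + e_3·(-1) + e_4·(-1) = 0
Solving this homogeneous linear system for the smallest-integer solution (first nonzero entry positive) gives (2, -2, -3, 3).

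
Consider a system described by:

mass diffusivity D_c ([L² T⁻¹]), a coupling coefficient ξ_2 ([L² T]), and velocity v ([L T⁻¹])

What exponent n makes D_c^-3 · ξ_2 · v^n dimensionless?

4

Balance the L exponent: (1)·n from v, plus −3·(2) + (2) = -4 from the rest, must sum to zero.
n − 4 = 0, so n = 4.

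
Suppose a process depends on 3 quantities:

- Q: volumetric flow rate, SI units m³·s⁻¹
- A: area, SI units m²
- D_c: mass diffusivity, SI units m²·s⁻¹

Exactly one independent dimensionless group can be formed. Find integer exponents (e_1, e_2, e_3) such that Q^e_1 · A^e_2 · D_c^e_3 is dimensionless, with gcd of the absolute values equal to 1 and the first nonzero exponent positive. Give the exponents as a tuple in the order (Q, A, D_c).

(2, -1, -2)

L: e_1·(3) + e_2·(2) + e_3·(2) = 0
T: e_1·(-1) + e_2·(0) + e_3·(-1) = 0
Solving this homogeneous linear system for the smallest-integer solution (first nonzero entry positive) gives (2, -1, -2).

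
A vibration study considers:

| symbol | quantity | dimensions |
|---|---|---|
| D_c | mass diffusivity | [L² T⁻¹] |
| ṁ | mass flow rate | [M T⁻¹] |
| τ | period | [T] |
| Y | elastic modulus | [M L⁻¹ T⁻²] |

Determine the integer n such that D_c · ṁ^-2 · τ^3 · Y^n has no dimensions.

2

Balance the M exponent: (1)·n from Y, plus (0) − 2·(1) + 3·(0) = -2 from the rest, must sum to zero.
n − 2 = 0, so n = 2.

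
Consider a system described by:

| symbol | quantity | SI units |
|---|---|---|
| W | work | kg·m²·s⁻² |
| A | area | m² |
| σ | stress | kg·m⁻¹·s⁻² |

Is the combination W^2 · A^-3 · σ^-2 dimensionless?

yes

Sum the exponent of each base dimension across the product:
  M: 2·[W]_M − 3·[A]_M − 2·[σ]_M = 2·(1) − 3·(0) − 2·(1) = 0
  L: 2·[W]_L − 3·[A]_L − 2·[σ]_L = 2·(2) − 3·(2) − 2·(-1) = 0
  T: 2·[W]_T − 3·[A]_T − 2·[σ]_T = 2·(-2) − 3·(0) − 2·(-2) = 0
All base exponents vanish — dimensionless.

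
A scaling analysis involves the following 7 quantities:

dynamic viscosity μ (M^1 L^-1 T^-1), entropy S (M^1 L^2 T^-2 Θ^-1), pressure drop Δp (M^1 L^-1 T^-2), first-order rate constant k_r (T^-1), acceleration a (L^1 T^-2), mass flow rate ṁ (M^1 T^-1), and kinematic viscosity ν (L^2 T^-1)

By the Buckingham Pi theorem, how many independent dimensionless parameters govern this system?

There are 7 variables and 4 base dimensions (M, L, T, Θ).
The dimension matrix has rank 4.
Independent dimensionless groups: 7 − 4 = 3.

3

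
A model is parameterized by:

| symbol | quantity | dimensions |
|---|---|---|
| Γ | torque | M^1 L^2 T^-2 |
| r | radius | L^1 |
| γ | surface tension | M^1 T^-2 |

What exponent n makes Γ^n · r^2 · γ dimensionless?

Balance the M exponent: (1)·n from Γ, plus 2·(0) + (1) = 1 from the rest, must sum to zero.
n + 1 = 0, so n = -1.

-1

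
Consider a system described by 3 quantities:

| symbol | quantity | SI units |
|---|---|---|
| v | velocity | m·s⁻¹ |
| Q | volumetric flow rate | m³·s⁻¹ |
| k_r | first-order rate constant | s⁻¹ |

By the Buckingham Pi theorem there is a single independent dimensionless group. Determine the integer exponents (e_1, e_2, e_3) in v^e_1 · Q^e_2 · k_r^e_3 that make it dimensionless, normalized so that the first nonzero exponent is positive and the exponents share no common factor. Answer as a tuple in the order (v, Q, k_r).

(3, -1, -2)

L: e_1·(1) + e_2·(3) + e_3·(0) = 0
T: e_1·(-1) + e_2·(-1) + e_3·(-1) = 0
Solving this homogeneous linear system for the smallest-integer solution (first nonzero entry positive) gives (3, -1, -2).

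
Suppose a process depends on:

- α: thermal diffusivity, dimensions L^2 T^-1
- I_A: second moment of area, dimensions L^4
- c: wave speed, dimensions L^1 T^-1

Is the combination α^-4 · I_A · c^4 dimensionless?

Sum the exponent of each base dimension across the product:
  M: −4·[α]_M + [I_A]_M + 4·[c]_M = −4·(0) + (0) + 4·(0) = 0
  L: −4·[α]_L + [I_A]_L + 4·[c]_L = −4·(2) + (4) + 4·(1) = 0
  T: −4·[α]_T + [I_A]_T + 4·[c]_T = −4·(-1) + (0) + 4·(-1) = 0
All base exponents vanish — dimensionless.

yes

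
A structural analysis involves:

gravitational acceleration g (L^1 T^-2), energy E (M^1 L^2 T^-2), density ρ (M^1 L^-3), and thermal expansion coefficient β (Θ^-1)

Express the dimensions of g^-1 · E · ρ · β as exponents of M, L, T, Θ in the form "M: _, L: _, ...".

Collect each base-dimension exponent across the product:
  M: −(0) + (1) + (1) + (0) = 2
  L: −(1) + (2) + (-3) + (0) = -2
  T: −(-2) + (-2) + (0) + (0) = 0
  Θ: −(0) + (0) + (0) + (-1) = -1
So the dimensions are [M² L⁻² Θ⁻¹].

M: 2, L: -2, T: 0, Θ: -1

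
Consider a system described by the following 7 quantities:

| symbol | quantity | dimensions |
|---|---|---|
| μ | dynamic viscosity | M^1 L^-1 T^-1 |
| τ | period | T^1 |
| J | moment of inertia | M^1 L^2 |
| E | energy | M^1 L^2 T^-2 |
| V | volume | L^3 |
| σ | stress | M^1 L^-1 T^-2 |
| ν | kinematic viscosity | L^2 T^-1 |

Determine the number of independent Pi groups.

4

There are 7 variables and 3 base dimensions (M, L, T).
The dimension matrix has rank 3.
Independent dimensionless groups: 7 − 3 = 4.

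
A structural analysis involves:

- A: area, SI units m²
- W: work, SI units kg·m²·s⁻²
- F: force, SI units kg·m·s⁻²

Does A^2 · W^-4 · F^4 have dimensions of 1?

yes

Sum the exponent of each base dimension across the product:
  M: 2·[A]_M − 4·[W]_M + 4·[F]_M = 2·(0) − 4·(1) + 4·(1) = 0
  L: 2·[A]_L − 4·[W]_L + 4·[F]_L = 2·(2) − 4·(2) + 4·(1) = 0
  T: 2·[A]_T − 4·[W]_T + 4·[F]_T = 2·(0) − 4·(-2) + 4·(-2) = 0
  Θ: 2·[A]_Θ − 4·[W]_Θ + 4·[F]_Θ = 2·(0) − 4·(0) + 4·(0) = 0
All base exponents vanish — dimensionless.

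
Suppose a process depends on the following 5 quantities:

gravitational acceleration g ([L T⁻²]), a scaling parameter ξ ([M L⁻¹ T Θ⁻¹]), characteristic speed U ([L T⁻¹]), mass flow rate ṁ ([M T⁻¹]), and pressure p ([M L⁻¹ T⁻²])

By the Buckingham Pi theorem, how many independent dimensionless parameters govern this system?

1

There are 5 variables and 4 base dimensions (M, L, T, Θ).
The dimension matrix has rank 4.
Independent dimensionless groups: 5 − 4 = 1.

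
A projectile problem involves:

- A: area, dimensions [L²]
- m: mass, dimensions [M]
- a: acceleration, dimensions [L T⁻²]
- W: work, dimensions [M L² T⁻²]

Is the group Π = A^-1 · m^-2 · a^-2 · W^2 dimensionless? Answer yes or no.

Sum the exponent of each base dimension across the product:
  M: −[A]_M − 2·[m]_M − 2·[a]_M + 2·[W]_M = −(0) − 2·(1) − 2·(0) + 2·(1) = 0
  L: −[A]_L − 2·[m]_L − 2·[a]_L + 2·[W]_L = −(2) − 2·(0) − 2·(1) + 2·(2) = 0
  T: −[A]_T − 2·[m]_T − 2·[a]_T + 2·[W]_T = −(0) − 2·(0) − 2·(-2) + 2·(-2) = 0
All base exponents vanish — dimensionless.

yes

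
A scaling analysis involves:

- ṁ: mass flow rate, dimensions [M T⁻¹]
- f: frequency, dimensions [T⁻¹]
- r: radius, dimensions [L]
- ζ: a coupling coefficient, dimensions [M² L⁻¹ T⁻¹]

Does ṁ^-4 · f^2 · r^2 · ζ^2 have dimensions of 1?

yes

Sum the exponent of each base dimension across the product:
  M: −4·[ṁ]_M + 2·[f]_M + 2·[r]_M + 2·[ζ]_M = −4·(1) + 2·(0) + 2·(0) + 2·(2) = 0
  L: −4·[ṁ]_L + 2·[f]_L + 2·[r]_L + 2·[ζ]_L = −4·(0) + 2·(0) + 2·(1) + 2·(-1) = 0
  T: −4·[ṁ]_T + 2·[f]_T + 2·[r]_T + 2·[ζ]_T = −4·(-1) + 2·(-1) + 2·(0) + 2·(-1) = 0
All base exponents vanish — dimensionless.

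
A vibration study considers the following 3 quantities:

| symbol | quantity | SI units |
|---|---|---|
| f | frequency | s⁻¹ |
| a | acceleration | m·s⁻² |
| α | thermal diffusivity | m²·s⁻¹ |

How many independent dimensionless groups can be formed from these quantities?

There are 3 variables and 2 base dimensions (L, T).
The dimension matrix has rank 2.
Independent dimensionless groups: 3 − 2 = 1.

1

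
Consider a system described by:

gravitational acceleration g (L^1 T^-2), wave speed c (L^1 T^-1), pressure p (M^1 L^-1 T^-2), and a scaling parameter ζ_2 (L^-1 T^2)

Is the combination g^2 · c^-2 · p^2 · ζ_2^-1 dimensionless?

Sum the exponent of each base dimension across the product:
  M: 2·[g]_M − 2·[c]_M + 2·[p]_M − [ζ_2]_M = 2·(0) − 2·(0) + 2·(1) − (0) = 2
  L: 2·[g]_L − 2·[c]_L + 2·[p]_L − [ζ_2]_L = 2·(1) − 2·(1) + 2·(-1) − (-1) = -1
  T: 2·[g]_T − 2·[c]_T + 2·[p]_T − [ζ_2]_T = 2·(-2) − 2·(-1) + 2·(-2) − (2) = -8
Net dimensions [M² L⁻¹ T⁻⁸] ≠ [1] — not dimensionless.

no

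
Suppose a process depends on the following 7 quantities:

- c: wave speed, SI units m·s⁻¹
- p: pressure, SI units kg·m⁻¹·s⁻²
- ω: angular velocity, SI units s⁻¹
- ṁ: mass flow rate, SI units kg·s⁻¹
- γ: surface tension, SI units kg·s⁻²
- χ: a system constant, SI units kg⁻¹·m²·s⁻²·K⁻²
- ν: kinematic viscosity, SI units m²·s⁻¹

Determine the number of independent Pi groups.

3

There are 7 variables and 4 base dimensions (M, L, T, Θ).
The dimension matrix has rank 4.
Independent dimensionless groups: 7 − 4 = 3.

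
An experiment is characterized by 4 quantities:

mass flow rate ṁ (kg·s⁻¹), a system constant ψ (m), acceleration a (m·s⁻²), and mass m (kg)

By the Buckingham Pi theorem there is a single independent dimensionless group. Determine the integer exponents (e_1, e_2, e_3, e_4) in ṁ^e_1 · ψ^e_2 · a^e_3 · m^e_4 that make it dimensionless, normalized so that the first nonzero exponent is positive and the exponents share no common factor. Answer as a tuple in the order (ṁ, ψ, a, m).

(2, 1, -1, -2)

M: e_1·(1) + e_2·(0) + e_3·(0) + e_4·(1) = 0
L: e_1·(0) + e_2·(1) + e_3·(1) + e_4·(0) = 0
T: e_1·(-1) + e_2·(0) + e_3·(-2) + e_4·(0) = 0
Solving this homogeneous linear system for the smallest-integer solution (first nonzero entry positive) gives (2, 1, -1, -2).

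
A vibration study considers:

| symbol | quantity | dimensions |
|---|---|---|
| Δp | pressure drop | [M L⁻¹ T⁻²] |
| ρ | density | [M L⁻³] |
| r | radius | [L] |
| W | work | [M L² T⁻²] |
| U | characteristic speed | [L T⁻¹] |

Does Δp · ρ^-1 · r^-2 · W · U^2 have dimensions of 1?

Sum the exponent of each base dimension across the product:
  M: [Δp]_M − [ρ]_M − 2·[r]_M + [W]_M + 2·[U]_M = (1) − (1) − 2·(0) + (1) + 2·(0) = 1
  L: [Δp]_L − [ρ]_L − 2·[r]_L + [W]_L + 2·[U]_L = (-1) − (-3) − 2·(1) + (2) + 2·(1) = 4
  T: [Δp]_T − [ρ]_T − 2·[r]_T + [W]_T + 2·[U]_T = (-2) − (0) − 2·(0) + (-2) + 2·(-1) = -6
Net dimensions [M L⁴ T⁻⁶] ≠ [1] — not dimensionless.

no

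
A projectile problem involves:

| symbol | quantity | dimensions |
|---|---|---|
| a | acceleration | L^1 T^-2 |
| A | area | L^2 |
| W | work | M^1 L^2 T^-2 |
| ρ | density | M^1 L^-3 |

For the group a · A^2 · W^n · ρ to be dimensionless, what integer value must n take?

Balance the M exponent: (1)·n from W, plus (0) + 2·(0) + (1) = 1 from the rest, must sum to zero.
n + 1 = 0, so n = -1.

-1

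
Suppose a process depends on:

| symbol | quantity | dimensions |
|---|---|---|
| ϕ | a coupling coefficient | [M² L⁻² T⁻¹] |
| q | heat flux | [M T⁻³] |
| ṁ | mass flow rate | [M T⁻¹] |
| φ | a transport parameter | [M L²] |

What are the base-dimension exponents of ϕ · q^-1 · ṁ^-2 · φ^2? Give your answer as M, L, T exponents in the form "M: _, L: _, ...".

M: 1, L: 2, T: 4

Collect each base-dimension exponent across the product:
  M: (2) − (1) − 2·(1) + 2·(1) = 1
  L: (-2) − (0) − 2·(0) + 2·(2) = 2
  T: (-1) − (-3) − 2·(-1) + 2·(0) = 4
So the dimensions are [M L² T⁴].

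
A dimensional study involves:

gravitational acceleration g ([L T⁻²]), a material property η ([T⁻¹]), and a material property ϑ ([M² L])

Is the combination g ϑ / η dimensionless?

no

Sum the exponent of each base dimension across the product:
  M: [g]_M − [η]_M + [ϑ]_M = (0) − (0) + (2) = 2
  L: [g]_L − [η]_L + [ϑ]_L = (1) − (0) + (1) = 2
  T: [g]_T − [η]_T + [ϑ]_T = (-2) − (-1) + (0) = -1
Net dimensions [M² L² T⁻¹] ≠ [1] — not dimensionless.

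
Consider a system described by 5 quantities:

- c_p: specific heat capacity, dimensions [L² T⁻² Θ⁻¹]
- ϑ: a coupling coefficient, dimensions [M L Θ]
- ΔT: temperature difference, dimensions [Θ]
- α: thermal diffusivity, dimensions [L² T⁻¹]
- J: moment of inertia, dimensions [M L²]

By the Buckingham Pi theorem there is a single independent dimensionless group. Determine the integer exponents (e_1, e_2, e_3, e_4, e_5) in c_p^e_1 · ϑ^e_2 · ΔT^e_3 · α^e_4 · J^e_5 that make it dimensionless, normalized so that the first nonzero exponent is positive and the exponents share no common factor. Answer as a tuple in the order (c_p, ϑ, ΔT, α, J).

M: e_1·(0) + e_2·(1) + e_3·(0) + e_4·(0) + e_5·(1) = 0
L: e_1·(2) + e_2·(1) + e_3·(0) + e_4·(2) + e_5·(2) = 0
T: e_1·(-2) + e_2·(0) + e_3·(0) + e_4·(-1) + e_5·(0) = 0
Θ: e_1·(-1) + e_2·(1) + e_3·(1) + e_4·(0) + e_5·(0) = 0
Solving this homogeneous linear system for the smallest-integer solution (first nonzero entry positive) gives (1, -2, 3, -2, 2).

(1, -2, 3, -2, 2)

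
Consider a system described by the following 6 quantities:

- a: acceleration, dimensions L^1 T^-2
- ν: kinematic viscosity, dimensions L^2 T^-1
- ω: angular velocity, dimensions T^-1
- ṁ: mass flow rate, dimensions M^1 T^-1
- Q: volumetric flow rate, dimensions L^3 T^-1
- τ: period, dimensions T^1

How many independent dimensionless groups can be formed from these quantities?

There are 6 variables and 3 base dimensions (M, L, T).
The dimension matrix has rank 3.
Independent dimensionless groups: 6 − 3 = 3.

3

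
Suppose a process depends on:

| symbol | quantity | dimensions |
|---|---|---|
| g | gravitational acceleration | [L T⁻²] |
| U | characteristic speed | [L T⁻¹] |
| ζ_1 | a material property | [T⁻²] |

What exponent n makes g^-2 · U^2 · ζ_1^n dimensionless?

Balance the T exponent: (-2)·n from ζ_1, plus −2·(-2) + 2·(-1) = 2 from the rest, must sum to zero.
-2n + 2 = 0, so n = 1.

1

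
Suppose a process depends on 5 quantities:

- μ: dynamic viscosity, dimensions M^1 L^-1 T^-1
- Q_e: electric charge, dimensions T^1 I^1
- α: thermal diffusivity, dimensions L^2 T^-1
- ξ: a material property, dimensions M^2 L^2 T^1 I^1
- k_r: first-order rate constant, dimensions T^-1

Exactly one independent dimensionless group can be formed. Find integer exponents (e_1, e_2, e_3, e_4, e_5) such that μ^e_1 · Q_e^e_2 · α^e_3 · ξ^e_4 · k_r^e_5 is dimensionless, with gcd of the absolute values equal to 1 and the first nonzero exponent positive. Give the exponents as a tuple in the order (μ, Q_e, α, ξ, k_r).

M: e_1·(1) + e_2·(0) + e_3·(0) + e_4·(2) + e_5·(0) = 0
L: e_1·(-1) + e_2·(0) + e_3·(2) + e_4·(2) + e_5·(0) = 0
T: e_1·(-1) + e_2·(1) + e_3·(-1) + e_4·(1) + e_5·(-1) = 0
I: e_1·(0) + e_2·(1) + e_3·(0) + e_4·(1) + e_5·(0) = 0
Solving this homogeneous linear system for the smallest-integer solution (first nonzero entry positive) gives (2, 1, 2, -1, -4).

(2, 1, 2, -1, -4)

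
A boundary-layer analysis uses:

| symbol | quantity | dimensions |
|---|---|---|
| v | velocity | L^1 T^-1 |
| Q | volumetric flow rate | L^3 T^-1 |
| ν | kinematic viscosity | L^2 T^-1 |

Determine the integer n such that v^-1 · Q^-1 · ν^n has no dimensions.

Balance the L exponent: (2)·n from ν, plus −(1) − (3) = -4 from the rest, must sum to zero.
2n − 4 = 0, so n = 2.

2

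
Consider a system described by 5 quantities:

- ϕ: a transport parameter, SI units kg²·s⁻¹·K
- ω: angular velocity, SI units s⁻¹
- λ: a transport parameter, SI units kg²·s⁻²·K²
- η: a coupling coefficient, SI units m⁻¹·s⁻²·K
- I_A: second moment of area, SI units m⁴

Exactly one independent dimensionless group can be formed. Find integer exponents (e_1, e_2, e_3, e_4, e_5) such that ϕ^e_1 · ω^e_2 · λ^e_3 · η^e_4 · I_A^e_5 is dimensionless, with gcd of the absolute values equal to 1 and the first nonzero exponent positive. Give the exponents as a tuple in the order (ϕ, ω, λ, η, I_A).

M: e_1·(2) + e_2·(0) + e_3·(2) + e_4·(0) + e_5·(0) = 0
L: e_1·(0) + e_2·(0) + e_3·(0) + e_4·(-1) + e_5·(4) = 0
T: e_1·(-1) + e_2·(-1) + e_3·(-2) + e_4·(-2) + e_5·(0) = 0
Θ: e_1·(1) + e_2·(0) + e_3·(2) + e_4·(1) + e_5·(0) = 0
Solving this homogeneous linear system for the smallest-integer solution (first nonzero entry positive) gives (4, -4, -4, 4, 1).

(4, -4, -4, 4, 1)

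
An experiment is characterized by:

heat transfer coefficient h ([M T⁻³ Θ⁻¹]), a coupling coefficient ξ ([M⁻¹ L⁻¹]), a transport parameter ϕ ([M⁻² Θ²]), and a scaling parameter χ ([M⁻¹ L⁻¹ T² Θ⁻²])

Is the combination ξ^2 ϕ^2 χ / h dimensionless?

no

Sum the exponent of each base dimension across the product:
  M: −[h]_M + 2·[ξ]_M + 2·[ϕ]_M + [χ]_M = −(1) + 2·(-1) + 2·(-2) + (-1) = -8
  L: −[h]_L + 2·[ξ]_L + 2·[ϕ]_L + [χ]_L = −(0) + 2·(-1) + 2·(0) + (-1) = -3
  T: −[h]_T + 2·[ξ]_T + 2·[ϕ]_T + [χ]_T = −(-3) + 2·(0) + 2·(0) + (2) = 5
  Θ: −[h]_Θ + 2·[ξ]_Θ + 2·[ϕ]_Θ + [χ]_Θ = −(-1) + 2·(0) + 2·(2) + (-2) = 3
Net dimensions [M⁻⁸ L⁻³ T⁵ Θ³] ≠ [1] — not dimensionless.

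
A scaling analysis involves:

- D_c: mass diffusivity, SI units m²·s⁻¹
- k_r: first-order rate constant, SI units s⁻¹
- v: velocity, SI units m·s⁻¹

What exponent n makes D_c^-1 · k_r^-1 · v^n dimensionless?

2

Balance the L exponent: (1)·n from v, plus −(2) − (0) = -2 from the rest, must sum to zero.
n − 2 = 0, so n = 2.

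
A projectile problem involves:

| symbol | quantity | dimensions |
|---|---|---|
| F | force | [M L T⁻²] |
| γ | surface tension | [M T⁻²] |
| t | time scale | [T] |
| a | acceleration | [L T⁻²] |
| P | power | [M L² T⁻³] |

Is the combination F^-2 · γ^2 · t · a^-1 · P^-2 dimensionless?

no

Sum the exponent of each base dimension across the product:
  M: −2·[F]_M + 2·[γ]_M + [t]_M − [a]_M − 2·[P]_M = −2·(1) + 2·(1) + (0) − (0) − 2·(1) = -2
  L: −2·[F]_L + 2·[γ]_L + [t]_L − [a]_L − 2·[P]_L = −2·(1) + 2·(0) + (0) − (1) − 2·(2) = -7
  T: −2·[F]_T + 2·[γ]_T + [t]_T − [a]_T − 2·[P]_T = −2·(-2) + 2·(-2) + (1) − (-2) − 2·(-3) = 9
Net dimensions [M⁻² L⁻⁷ T⁹] ≠ [1] — not dimensionless.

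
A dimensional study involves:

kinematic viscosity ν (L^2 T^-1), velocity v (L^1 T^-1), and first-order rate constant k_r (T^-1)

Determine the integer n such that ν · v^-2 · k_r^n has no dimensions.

1

Balance the T exponent: (-1)·n from k_r, plus (-1) − 2·(-1) = 1 from the rest, must sum to zero.
−n + 1 = 0, so n = 1.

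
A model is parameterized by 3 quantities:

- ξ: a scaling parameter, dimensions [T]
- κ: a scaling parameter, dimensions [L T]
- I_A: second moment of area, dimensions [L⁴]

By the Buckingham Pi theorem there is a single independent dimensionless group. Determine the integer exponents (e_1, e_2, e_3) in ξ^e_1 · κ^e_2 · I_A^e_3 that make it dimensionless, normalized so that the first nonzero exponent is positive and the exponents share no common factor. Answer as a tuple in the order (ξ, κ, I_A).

L: e_1·(0) + e_2·(1) + e_3·(4) = 0
T: e_1·(1) + e_2·(1) + e_3·(0) = 0
Solving this homogeneous linear system for the smallest-integer solution (first nonzero entry positive) gives (4, -4, 1).

(4, -4, 1)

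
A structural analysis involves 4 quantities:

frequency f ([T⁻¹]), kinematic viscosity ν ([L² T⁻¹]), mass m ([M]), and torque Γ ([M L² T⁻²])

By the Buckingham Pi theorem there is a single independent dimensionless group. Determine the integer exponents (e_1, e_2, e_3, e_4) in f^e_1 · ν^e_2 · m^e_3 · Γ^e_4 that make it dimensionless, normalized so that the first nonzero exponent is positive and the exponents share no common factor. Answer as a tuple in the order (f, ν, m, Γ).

(1, 1, 1, -1)

M: e_1·(0) + e_2·(0) + e_3·(1) + e_4·(1) = 0
L: e_1·(0) + e_2·(2) + e_3·(0) + e_4·(2) = 0
T: e_1·(-1) + e_2·(-1) + e_3·(0) + e_4·(-2) = 0
Solving this homogeneous linear system for the smallest-integer solution (first nonzero entry positive) gives (1, 1, 1, -1).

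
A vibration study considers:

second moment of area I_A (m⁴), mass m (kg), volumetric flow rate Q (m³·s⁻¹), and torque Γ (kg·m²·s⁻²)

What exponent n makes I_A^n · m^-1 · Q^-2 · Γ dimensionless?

Balance the L exponent: (4)·n from I_A, plus −(0) − 2·(3) + (2) = -4 from the rest, must sum to zero.
4n − 4 = 0, so n = 1.

1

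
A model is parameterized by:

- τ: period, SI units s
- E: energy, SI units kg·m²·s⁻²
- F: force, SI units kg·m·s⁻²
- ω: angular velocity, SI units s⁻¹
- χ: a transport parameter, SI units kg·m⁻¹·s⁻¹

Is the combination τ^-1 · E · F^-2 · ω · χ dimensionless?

no

Sum the exponent of each base dimension across the product:
  M: −[τ]_M + [E]_M − 2·[F]_M + [ω]_M + [χ]_M = −(0) + (1) − 2·(1) + (0) + (1) = 0
  L: −[τ]_L + [E]_L − 2·[F]_L + [ω]_L + [χ]_L = −(0) + (2) − 2·(1) + (0) + (-1) = -1
  T: −[τ]_T + [E]_T − 2·[F]_T + [ω]_T + [χ]_T = −(1) + (-2) − 2·(-2) + (-1) + (-1) = -1
Net dimensions [L⁻¹ T⁻¹] ≠ [1] — not dimensionless.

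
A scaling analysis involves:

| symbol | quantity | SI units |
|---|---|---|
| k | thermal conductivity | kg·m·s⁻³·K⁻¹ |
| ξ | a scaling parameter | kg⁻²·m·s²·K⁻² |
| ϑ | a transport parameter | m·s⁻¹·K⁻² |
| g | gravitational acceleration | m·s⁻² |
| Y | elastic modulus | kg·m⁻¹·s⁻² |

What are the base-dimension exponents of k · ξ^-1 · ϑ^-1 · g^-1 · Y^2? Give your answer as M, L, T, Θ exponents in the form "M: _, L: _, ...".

Collect each base-dimension exponent across the product:
  M: (1) − (-2) − (0) − (0) + 2·(1) = 5
  L: (1) − (1) − (1) − (1) + 2·(-1) = -4
  T: (-3) − (2) − (-1) − (-2) + 2·(-2) = -6
  Θ: (-1) − (-2) − (-2) − (0) + 2·(0) = 3
So the dimensions are [M⁵ L⁻⁴ T⁻⁶ Θ³].

M: 5, L: -4, T: -6, Θ: 3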